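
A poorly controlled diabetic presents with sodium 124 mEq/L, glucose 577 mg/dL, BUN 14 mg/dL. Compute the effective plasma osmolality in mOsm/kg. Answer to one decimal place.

280.1 mOsm/kg

Effective osmolality excludes urea (freely permeant across cell membranes):
2·Na + glucose/18
= 2·124 + 577/18
= 248 + 32.06
= 280.06 mOsm/kg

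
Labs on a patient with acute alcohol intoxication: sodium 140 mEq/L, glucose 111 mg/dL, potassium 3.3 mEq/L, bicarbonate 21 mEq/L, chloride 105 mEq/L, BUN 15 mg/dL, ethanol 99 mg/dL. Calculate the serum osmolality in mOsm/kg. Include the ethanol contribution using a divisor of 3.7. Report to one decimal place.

Calculated osmolality = 2·Na + glucose/18 + BUN/2.8 + ethanol/3.7
= 2·140 + 111/18 + 15/2.8 + 99/3.7
= 280 + 6.17 + 5.36 + 26.76
= 318.29 mOsm/kg

318.3 mOsm/kg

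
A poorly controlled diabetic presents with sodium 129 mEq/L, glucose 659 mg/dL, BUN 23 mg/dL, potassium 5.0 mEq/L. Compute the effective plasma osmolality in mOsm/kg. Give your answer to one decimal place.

294.6 mOsm/kg

Effective osmolality excludes urea (freely permeant across cell membranes):
2·Na + glucose/18
= 2·129 + 659/18
= 258 + 36.61
= 294.61 mOsm/kg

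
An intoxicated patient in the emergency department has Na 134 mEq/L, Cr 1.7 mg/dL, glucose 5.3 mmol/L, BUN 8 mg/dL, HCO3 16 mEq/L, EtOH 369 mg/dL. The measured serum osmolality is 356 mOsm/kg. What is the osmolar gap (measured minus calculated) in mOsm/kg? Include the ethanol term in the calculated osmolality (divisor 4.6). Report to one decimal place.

-0.4 mOsm/kg

Calculated osmolality = 2·Na + glucose + BUN/2.8 + ethanol/4.6
= 2·134 + 5.3 + 8/2.8 + 369/4.6
= 268 + 5.30 + 2.86 + 80.22
= 356.38 mOsm/kg ≈ 356.4 mOsm/kg
Osmolar gap = measured − calculated = 356 − 356.4 = -0.4 mOsm/kg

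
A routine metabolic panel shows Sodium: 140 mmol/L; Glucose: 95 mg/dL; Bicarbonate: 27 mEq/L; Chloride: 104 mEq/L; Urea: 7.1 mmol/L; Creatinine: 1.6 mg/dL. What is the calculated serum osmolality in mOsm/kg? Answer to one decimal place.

Calculated osmolality = 2·Na + glucose/18 + urea
= 2·140 + 95/18 + 7.1
= 280 + 5.28 + 7.10
= 292.38 mOsm/kg

292.4 mOsm/kg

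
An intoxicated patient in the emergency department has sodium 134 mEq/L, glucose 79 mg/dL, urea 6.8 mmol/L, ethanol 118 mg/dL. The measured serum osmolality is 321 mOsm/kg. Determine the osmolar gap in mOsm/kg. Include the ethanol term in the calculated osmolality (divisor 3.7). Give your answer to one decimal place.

Calculated osmolality = 2·Na + glucose/18 + urea + ethanol/3.7
= 2·134 + 79/18 + 6.8 + 118/3.7
= 268 + 4.39 + 6.80 + 31.89
= 311.08 mOsm/kg ≈ 311.1 mOsm/kg
Osmolar gap = measured − calculated = 321 − 311.1 = 9.9 mOsm/kg

9.9 mOsm/kg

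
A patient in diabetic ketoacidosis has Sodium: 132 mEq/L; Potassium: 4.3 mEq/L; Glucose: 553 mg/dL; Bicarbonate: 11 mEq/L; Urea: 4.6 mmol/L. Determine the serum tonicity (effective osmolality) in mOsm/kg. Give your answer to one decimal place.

294.7 mOsm/kg

Effective osmolality excludes urea (freely permeant across cell membranes):
2·Na + glucose/18
= 2·132 + 553/18
= 264 + 30.72
= 294.72 mOsm/kg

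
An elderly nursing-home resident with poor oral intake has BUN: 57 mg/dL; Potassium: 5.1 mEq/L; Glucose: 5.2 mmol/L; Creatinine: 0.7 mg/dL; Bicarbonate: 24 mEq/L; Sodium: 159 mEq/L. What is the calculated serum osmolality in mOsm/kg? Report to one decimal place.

Calculated osmolality = 2·Na + glucose + BUN/2.8
= 2·159 + 5.2 + 57/2.8
= 318 + 5.20 + 20.36
= 343.56 mOsm/kg

343.6 mOsm/kg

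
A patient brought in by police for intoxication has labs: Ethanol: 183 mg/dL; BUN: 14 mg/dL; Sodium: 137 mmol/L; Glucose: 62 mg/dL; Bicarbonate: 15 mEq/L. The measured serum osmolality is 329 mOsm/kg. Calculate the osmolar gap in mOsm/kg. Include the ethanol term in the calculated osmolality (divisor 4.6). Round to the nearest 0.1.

Calculated osmolality = 2·Na + glucose/18 + BUN/2.8 + ethanol/4.6
= 2·137 + 62/18 + 14/2.8 + 183/4.6
= 274 + 3.44 + 5 + 39.78
= 322.22 mOsm/kg ≈ 322.2 mOsm/kg
Osmolar gap = measured − calculated = 329 − 322.2 = 6.8 mOsm/kg

6.8 mOsm/kg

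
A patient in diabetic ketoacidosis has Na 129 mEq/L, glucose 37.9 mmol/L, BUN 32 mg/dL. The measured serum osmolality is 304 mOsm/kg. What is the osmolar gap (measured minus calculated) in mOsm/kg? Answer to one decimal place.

-3.3 mOsm/kg

Calculated osmolality = 2·Na + glucose + BUN/2.8
= 2·129 + 37.9 + 32/2.8
= 258 + 37.90 + 11.43
= 307.33 mOsm/kg ≈ 307.3 mOsm/kg
Osmolar gap = measured − calculated = 304 − 307.3 = -3.3 mOsm/kg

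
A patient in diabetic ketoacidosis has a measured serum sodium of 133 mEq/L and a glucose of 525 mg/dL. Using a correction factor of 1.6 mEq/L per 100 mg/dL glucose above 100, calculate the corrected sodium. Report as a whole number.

Corrected Na = measured Na + 1.6 · (glucose − 100)/100
= 133 + 1.6 · (525 − 100)/100
= 133 + 6.8
= 139.8 mEq/L

140 mEq/L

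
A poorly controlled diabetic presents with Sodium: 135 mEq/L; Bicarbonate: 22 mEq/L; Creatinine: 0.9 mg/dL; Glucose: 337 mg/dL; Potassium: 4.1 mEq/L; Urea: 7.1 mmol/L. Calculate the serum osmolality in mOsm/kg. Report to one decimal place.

Calculated osmolality = 2·Na + glucose/18 + urea
= 2·135 + 337/18 + 7.1
= 270 + 18.72 + 7.10
= 295.82 mOsm/kg

295.8 mOsm/kg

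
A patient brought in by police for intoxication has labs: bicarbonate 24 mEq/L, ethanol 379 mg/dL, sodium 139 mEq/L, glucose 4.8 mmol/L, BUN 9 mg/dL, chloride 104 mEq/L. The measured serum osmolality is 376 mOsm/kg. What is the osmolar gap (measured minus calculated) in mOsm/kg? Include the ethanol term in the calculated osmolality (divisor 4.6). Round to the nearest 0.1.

Calculated osmolality = 2·Na + glucose + BUN/2.8 + ethanol/4.6
= 2·139 + 4.8 + 9/2.8 + 379/4.6
= 278 + 4.80 + 3.21 + 82.39
= 368.4 mOsm/kg ≈ 368.4 mOsm/kg
Osmolar gap = measured − calculated = 376 − 368.4 = 7.6 mOsm/kg

7.6 mOsm/kg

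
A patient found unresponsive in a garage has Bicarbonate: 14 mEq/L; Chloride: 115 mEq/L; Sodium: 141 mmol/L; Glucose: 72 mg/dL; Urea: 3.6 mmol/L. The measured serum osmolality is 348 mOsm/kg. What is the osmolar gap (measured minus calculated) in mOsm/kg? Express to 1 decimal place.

Calculated osmolality = 2·Na + glucose/18 + urea
= 2·141 + 72/18 + 3.6
= 282 + 4 + 3.60
= 289.6 mOsm/kg ≈ 289.6 mOsm/kg
Osmolar gap = measured − calculated = 348 − 289.6 = 58.4 mOsm/kg

58.4 mOsm/kg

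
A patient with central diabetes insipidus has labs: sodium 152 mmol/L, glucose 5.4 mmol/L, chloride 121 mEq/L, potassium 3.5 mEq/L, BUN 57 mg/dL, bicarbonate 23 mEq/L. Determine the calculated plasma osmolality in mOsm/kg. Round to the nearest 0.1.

Calculated osmolality = 2·Na + glucose + BUN/2.8
= 2·152 + 5.4 + 57/2.8
= 304 + 5.40 + 20.36
= 329.76 mOsm/kg

329.8 mOsm/kg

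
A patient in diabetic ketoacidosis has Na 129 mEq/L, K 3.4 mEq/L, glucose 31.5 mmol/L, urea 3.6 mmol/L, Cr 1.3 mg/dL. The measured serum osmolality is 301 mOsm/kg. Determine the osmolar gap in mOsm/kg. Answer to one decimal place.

Calculated osmolality = 2·Na + glucose + urea
= 2·129 + 31.5 + 3.6
= 258 + 31.50 + 3.60
= 293.1 mOsm/kg ≈ 293.1 mOsm/kg
Osmolar gap = measured − calculated = 301 − 293.1 = 7.9 mOsm/kg

7.9 mOsm/kg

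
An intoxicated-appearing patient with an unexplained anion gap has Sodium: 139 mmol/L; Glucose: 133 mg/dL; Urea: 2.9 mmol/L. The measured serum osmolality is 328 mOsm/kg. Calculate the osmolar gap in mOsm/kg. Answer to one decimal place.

39.7 mOsm/kg

Calculated osmolality = 2·Na + glucose/18 + urea
= 2·139 + 133/18 + 2.9
= 278 + 7.39 + 2.90
= 288.29 mOsm/kg ≈ 288.3 mOsm/kg
Osmolar gap = measured − calculated = 328 − 288.3 = 39.7 mOsm/kg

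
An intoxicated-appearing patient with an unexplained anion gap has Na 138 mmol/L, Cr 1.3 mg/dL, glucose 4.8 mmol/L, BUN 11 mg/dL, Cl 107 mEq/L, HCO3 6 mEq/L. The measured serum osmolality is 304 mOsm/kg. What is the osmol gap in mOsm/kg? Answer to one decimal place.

Calculated osmolality = 2·Na + glucose + BUN/2.8
= 2·138 + 4.8 + 11/2.8
= 276 + 4.80 + 3.93
= 284.73 mOsm/kg ≈ 284.7 mOsm/kg
Osmolar gap = measured − calculated = 304 − 284.7 = 19.3 mOsm/kg

19.3 mOsm/kg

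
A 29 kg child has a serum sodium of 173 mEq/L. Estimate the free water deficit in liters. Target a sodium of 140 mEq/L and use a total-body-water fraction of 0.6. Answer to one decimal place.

TBW = 0.6 · 29 = 17.4 L
Free water deficit = TBW · (Na/140 − 1)
= 17.4 · (173/140 − 1)
= 17.4 · 0.2357
= 4.1 L

4.1 L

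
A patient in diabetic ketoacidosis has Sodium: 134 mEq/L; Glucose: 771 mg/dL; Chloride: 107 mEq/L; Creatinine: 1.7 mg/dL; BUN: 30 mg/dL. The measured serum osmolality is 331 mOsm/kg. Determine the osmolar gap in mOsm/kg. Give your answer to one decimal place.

Calculated osmolality = 2·Na + glucose/18 + BUN/2.8
= 2·134 + 771/18 + 30/2.8
= 268 + 42.83 + 10.71
= 321.54 mOsm/kg ≈ 321.5 mOsm/kg
Osmolar gap = measured − calculated = 331 − 321.5 = 9.5 mOsm/kg

9.5 mOsm/kg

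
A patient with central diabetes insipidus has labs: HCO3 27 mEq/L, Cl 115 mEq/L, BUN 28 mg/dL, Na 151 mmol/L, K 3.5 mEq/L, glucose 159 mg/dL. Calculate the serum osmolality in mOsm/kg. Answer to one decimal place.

320.8 mOsm/kg

Calculated osmolality = 2·Na + glucose/18 + BUN/2.8
= 2·151 + 159/18 + 28/2.8
= 302 + 8.83 + 10
= 320.83 mOsm/kg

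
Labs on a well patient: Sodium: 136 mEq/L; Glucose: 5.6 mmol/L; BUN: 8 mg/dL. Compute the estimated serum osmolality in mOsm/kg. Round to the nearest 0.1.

Calculated osmolality = 2·Na + glucose + BUN/2.8
= 2·136 + 5.6 + 8/2.8
= 272 + 5.60 + 2.86
= 280.46 mOsm/kg

280.5 mOsm/kg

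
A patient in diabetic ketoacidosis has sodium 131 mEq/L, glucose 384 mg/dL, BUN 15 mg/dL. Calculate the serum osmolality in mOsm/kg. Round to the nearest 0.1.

Calculated osmolality = 2·Na + glucose/18 + BUN/2.8
= 2·131 + 384/18 + 15/2.8
= 262 + 21.33 + 5.36
= 288.69 mOsm/kg

288.7 mOsm/kg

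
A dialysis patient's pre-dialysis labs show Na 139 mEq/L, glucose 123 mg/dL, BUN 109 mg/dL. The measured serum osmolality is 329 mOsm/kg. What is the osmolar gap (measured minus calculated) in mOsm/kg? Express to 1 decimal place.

Calculated osmolality = 2·Na + glucose/18 + BUN/2.8
= 2·139 + 123/18 + 109/2.8
= 278 + 6.83 + 38.93
= 323.76 mOsm/kg ≈ 323.8 mOsm/kg
Osmolar gap = measured − calculated = 329 − 323.8 = 5.2 mOsm/kg

5.2 mOsm/kg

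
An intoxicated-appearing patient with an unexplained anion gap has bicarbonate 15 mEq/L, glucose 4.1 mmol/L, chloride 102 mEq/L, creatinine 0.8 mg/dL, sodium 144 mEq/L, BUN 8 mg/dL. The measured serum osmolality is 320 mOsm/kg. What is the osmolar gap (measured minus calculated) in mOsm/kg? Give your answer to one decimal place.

Calculated osmolality = 2·Na + glucose + BUN/2.8
= 2·144 + 4.1 + 8/2.8
= 288 + 4.10 + 2.86
= 294.96 mOsm/kg ≈ 295.0 mOsm/kg
Osmolar gap = measured − calculated = 320 − 295.0 = 25.0 mOsm/kg

25.0 mOsm/kg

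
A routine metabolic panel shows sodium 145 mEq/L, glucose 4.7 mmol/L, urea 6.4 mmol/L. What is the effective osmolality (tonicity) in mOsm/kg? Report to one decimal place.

294.7 mOsm/kg

Effective osmolality excludes urea (freely permeant across cell membranes):
2·Na + glucose
= 2·145 + 4.7
= 290 + 4.7
= 294.7 mOsm/kg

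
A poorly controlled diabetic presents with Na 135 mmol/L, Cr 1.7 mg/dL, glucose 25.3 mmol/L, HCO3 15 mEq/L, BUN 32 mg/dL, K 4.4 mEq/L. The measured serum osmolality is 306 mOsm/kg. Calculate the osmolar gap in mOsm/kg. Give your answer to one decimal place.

Calculated osmolality = 2·Na + glucose + BUN/2.8
= 2·135 + 25.3 + 32/2.8
= 270 + 25.30 + 11.43
= 306.73 mOsm/kg ≈ 306.7 mOsm/kg
Osmolar gap = measured − calculated = 306 − 306.7 = -0.7 mOsm/kg

-0.7 mOsm/kg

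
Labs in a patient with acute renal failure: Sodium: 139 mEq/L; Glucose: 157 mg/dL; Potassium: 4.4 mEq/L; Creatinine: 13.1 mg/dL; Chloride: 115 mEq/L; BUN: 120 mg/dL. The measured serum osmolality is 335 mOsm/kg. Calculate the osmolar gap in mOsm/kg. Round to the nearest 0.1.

5.4 mOsm/kg

Calculated osmolality = 2·Na + glucose/18 + BUN/2.8
= 2·139 + 157/18 + 120/2.8
= 278 + 8.72 + 42.86
= 329.58 mOsm/kg ≈ 329.6 mOsm/kg
Osmolar gap = measured − calculated = 335 − 329.6 = 5.4 mOsm/kg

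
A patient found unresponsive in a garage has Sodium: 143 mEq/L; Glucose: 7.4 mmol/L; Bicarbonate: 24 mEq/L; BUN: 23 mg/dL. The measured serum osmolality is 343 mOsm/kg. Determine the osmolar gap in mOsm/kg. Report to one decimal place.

41.4 mOsm/kg

Calculated osmolality = 2·Na + glucose + BUN/2.8
= 2·143 + 7.4 + 23/2.8
= 286 + 7.40 + 8.21
= 301.61 mOsm/kg ≈ 301.6 mOsm/kg
Osmolar gap = measured − calculated = 343 − 301.6 = 41.4 mOsm/kg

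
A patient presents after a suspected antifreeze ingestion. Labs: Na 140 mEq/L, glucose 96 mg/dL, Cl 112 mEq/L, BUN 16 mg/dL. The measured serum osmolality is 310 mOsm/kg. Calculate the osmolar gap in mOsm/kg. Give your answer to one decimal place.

Calculated osmolality = 2·Na + glucose/18 + BUN/2.8
= 2·140 + 96/18 + 16/2.8
= 280 + 5.33 + 5.71
= 291.04 mOsm/kg ≈ 291.0 mOsm/kg
Osmolar gap = measured − calculated = 310 − 291.0 = 19.0 mOsm/kg

19.0 mOsm/kg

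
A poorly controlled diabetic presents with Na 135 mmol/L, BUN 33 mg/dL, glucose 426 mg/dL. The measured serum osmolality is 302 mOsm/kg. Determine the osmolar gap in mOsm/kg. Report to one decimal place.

-3.5 mOsm/kg

Calculated osmolality = 2·Na + glucose/18 + BUN/2.8
= 2·135 + 426/18 + 33/2.8
= 270 + 23.67 + 11.79
= 305.46 mOsm/kg ≈ 305.5 mOsm/kg
Osmolar gap = measured − calculated = 302 − 305.5 = -3.5 mOsm/kg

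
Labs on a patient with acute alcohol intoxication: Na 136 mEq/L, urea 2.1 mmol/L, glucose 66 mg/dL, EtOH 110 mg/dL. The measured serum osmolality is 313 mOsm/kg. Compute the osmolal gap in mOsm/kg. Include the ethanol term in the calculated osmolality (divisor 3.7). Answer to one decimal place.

Calculated osmolality = 2·Na + glucose/18 + urea + ethanol/3.7
= 2·136 + 66/18 + 2.1 + 110/3.7
= 272 + 3.67 + 2.10 + 29.73
= 307.5 mOsm/kg ≈ 307.5 mOsm/kg
Osmolar gap = measured − calculated = 313 − 307.5 = 5.5 mOsm/kg

5.5 mOsm/kg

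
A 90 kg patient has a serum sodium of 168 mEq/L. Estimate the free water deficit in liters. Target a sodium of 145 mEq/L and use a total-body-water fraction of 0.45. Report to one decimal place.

TBW = 0.45 · 90 = 40.5 L
Free water deficit = TBW · (Na/145 − 1)
= 40.5 · (168/145 − 1)
= 40.5 · 0.1586
= 6.42 L

6.4 L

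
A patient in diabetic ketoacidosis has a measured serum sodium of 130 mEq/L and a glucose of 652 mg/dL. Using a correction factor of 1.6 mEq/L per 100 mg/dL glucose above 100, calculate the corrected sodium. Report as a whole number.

Corrected Na = measured Na + 1.6 · (glucose − 100)/100
= 130 + 1.6 · (652 − 100)/100
= 130 + 8.8
= 138.8 mEq/L

139 mEq/L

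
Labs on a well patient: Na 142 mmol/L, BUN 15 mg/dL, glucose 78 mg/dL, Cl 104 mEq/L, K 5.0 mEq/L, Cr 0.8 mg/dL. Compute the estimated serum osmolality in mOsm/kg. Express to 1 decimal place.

Calculated osmolality = 2·Na + glucose/18 + BUN/2.8
= 2·142 + 78/18 + 15/2.8
= 284 + 4.33 + 5.36
= 293.69 mOsm/kg

293.7 mOsm/kg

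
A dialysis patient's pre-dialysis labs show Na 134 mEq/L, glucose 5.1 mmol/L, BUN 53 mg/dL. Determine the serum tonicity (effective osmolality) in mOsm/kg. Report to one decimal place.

273.1 mOsm/kg

Effective osmolality excludes urea (freely permeant across cell membranes):
2·Na + glucose
= 2·134 + 5.1
= 268 + 5.1
= 273.1 mOsm/kg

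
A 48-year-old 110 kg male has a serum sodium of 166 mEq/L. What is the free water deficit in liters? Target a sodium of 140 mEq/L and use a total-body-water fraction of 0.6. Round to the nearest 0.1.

12.3 L

TBW = 0.6 · 110 = 66 L
Free water deficit = TBW · (Na/140 − 1)
= 66 · (166/140 − 1)
= 66 · 0.1857
= 12.26 L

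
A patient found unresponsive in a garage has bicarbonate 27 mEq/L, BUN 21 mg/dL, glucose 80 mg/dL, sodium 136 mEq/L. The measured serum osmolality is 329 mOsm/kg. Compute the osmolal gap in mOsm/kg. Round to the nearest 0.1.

45.1 mOsm/kg

Calculated osmolality = 2·Na + glucose/18 + BUN/2.8
= 2·136 + 80/18 + 21/2.8
= 272 + 4.44 + 7.50
= 283.94 mOsm/kg ≈ 283.9 mOsm/kg
Osmolar gap = measured − calculated = 329 − 283.9 = 45.1 mOsm/kg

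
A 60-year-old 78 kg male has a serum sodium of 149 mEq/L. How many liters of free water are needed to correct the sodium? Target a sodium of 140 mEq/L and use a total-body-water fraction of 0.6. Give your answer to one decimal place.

3.0 L

TBW = 0.6 · 78 = 46.8 L
Free water deficit = TBW · (Na/140 − 1)
= 46.8 · (149/140 − 1)
= 46.8 · 0.0643
= 3.01 L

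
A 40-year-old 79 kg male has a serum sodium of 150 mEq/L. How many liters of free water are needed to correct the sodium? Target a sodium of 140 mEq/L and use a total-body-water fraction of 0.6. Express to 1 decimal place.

3.4 L

TBW = 0.6 · 79 = 47.4 L
Free water deficit = TBW · (Na/140 − 1)
= 47.4 · (150/140 − 1)
= 47.4 · 0.0714
= 3.38 L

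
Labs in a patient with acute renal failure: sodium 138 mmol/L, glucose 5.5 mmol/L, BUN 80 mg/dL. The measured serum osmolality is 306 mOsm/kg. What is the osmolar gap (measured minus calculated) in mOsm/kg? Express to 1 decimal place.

-4.1 mOsm/kg

Calculated osmolality = 2·Na + glucose + BUN/2.8
= 2·138 + 5.5 + 80/2.8
= 276 + 5.50 + 28.57
= 310.07 mOsm/kg ≈ 310.1 mOsm/kg
Osmolar gap = measured − calculated = 306 − 310.1 = -4.1 mOsm/kg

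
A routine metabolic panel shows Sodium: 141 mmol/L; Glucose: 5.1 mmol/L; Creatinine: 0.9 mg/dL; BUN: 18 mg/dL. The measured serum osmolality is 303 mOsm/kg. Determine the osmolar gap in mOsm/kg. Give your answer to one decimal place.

Calculated osmolality = 2·Na + glucose + BUN/2.8
= 2·141 + 5.1 + 18/2.8
= 282 + 5.10 + 6.43
= 293.53 mOsm/kg ≈ 293.5 mOsm/kg
Osmolar gap = measured − calculated = 303 − 293.5 = 9.5 mOsm/kg

9.5 mOsm/kg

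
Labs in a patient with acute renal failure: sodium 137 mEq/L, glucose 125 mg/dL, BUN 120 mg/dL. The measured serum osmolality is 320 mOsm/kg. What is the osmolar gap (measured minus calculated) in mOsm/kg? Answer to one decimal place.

Calculated osmolality = 2·Na + glucose/18 + BUN/2.8
= 2·137 + 125/18 + 120/2.8
= 274 + 6.94 + 42.86
= 323.8 mOsm/kg ≈ 323.8 mOsm/kg
Osmolar gap = measured − calculated = 320 − 323.8 = -3.8 mOsm/kg

-3.8 mOsm/kg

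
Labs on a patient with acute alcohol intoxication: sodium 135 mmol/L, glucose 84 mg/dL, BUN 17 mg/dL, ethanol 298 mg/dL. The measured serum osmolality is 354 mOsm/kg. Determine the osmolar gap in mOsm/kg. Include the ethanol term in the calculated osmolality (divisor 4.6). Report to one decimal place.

8.5 mOsm/kg

Calculated osmolality = 2·Na + glucose/18 + BUN/2.8 + ethanol/4.6
= 2·135 + 84/18 + 17/2.8 + 298/4.6
= 270 + 4.67 + 6.07 + 64.78
= 345.52 mOsm/kg ≈ 345.5 mOsm/kg
Osmolar gap = measured − calculated = 354 − 345.5 = 8.5 mOsm/kg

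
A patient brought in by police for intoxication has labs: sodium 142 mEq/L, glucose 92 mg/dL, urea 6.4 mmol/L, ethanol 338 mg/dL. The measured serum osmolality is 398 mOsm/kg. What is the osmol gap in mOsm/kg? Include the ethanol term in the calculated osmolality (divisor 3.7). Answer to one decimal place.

11.1 mOsm/kg

Calculated osmolality = 2·Na + glucose/18 + urea + ethanol/3.7
= 2·142 + 92/18 + 6.4 + 338/3.7
= 284 + 5.11 + 6.40 + 91.35
= 386.86 mOsm/kg ≈ 386.9 mOsm/kg
Osmolar gap = measured − calculated = 398 − 386.9 = 11.1 mOsm/kg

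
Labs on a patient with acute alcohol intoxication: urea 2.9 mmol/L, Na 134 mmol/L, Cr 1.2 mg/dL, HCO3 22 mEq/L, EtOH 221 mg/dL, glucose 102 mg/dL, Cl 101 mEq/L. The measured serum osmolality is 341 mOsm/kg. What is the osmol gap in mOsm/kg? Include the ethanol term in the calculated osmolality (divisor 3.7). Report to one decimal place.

Calculated osmolality = 2·Na + glucose/18 + urea + ethanol/3.7
= 2·134 + 102/18 + 2.9 + 221/3.7
= 268 + 5.67 + 2.90 + 59.73
= 336.3 mOsm/kg ≈ 336.3 mOsm/kg
Osmolar gap = measured − calculated = 341 − 336.3 = 4.7 mOsm/kg

4.7 mOsm/kg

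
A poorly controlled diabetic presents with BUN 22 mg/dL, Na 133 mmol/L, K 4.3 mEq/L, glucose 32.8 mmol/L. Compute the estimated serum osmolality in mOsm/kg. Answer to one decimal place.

306.7 mOsm/kg

Calculated osmolality = 2·Na + glucose + BUN/2.8
= 2·133 + 32.8 + 22/2.8
= 266 + 32.80 + 7.86
= 306.66 mOsm/kg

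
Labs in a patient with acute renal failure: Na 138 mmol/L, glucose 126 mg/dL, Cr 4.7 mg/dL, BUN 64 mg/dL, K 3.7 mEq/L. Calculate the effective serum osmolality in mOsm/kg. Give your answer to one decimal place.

283.0 mOsm/kg

Effective osmolality excludes urea (freely permeant across cell membranes):
2·Na + glucose/18
= 2·138 + 126/18
= 276 + 7
= 283 mOsm/kg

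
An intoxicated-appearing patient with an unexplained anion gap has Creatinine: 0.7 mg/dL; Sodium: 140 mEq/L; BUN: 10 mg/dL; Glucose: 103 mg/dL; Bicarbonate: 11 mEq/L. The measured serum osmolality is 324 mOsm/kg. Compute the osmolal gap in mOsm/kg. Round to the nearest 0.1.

34.7 mOsm/kg

Calculated osmolality = 2·Na + glucose/18 + BUN/2.8
= 2·140 + 103/18 + 10/2.8
= 280 + 5.72 + 3.57
= 289.29 mOsm/kg ≈ 289.3 mOsm/kg
Osmolar gap = measured − calculated = 324 − 289.3 = 34.7 mOsm/kg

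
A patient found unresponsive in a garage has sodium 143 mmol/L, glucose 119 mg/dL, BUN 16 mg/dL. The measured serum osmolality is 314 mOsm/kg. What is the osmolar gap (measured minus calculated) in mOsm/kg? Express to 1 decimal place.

Calculated osmolality = 2·Na + glucose/18 + BUN/2.8
= 2·143 + 119/18 + 16/2.8
= 286 + 6.61 + 5.71
= 298.32 mOsm/kg ≈ 298.3 mOsm/kg
Osmolar gap = measured − calculated = 314 − 298.3 = 15.7 mOsm/kg

15.7 mOsm/kg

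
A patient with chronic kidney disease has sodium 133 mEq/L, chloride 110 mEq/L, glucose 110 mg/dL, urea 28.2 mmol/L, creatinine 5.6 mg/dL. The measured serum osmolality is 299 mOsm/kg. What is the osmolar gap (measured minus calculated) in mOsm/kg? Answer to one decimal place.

Calculated osmolality = 2·Na + glucose/18 + urea
= 2·133 + 110/18 + 28.2
= 266 + 6.11 + 28.20
= 300.31 mOsm/kg ≈ 300.3 mOsm/kg
Osmolar gap = measured − calculated = 299 − 300.3 = -1.3 mOsm/kg

-1.3 mOsm/kg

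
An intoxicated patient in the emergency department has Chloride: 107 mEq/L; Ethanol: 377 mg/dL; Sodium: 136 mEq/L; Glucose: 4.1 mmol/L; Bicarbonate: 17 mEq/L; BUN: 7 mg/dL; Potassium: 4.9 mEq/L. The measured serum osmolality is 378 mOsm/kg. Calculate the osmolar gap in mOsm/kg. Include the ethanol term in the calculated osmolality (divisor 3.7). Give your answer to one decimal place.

Calculated osmolality = 2·Na + glucose + BUN/2.8 + ethanol/3.7
= 2·136 + 4.1 + 7/2.8 + 377/3.7
= 272 + 4.10 + 2.50 + 101.89
= 380.49 mOsm/kg ≈ 380.5 mOsm/kg
Osmolar gap = measured − calculated = 378 − 380.5 = -2.5 mOsm/kg

-2.5 mOsm/kg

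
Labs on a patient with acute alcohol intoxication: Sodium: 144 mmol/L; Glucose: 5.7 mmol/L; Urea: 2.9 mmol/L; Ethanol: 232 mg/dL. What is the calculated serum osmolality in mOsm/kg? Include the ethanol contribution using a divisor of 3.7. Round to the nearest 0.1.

359.3 mOsm/kg

Calculated osmolality = 2·Na + glucose + urea + ethanol/3.7
= 2·144 + 5.7 + 2.9 + 232/3.7
= 288 + 5.70 + 2.90 + 62.70
= 359.3 mOsm/kg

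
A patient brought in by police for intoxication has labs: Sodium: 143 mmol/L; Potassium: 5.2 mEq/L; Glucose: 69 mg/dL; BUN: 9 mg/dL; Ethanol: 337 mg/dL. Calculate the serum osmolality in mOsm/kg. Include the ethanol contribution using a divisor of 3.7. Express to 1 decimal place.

Calculated osmolality = 2·Na + glucose/18 + BUN/2.8 + ethanol/3.7
= 2·143 + 69/18 + 9/2.8 + 337/3.7
= 286 + 3.83 + 3.21 + 91.08
= 384.12 mOsm/kg

384.1 mOsm/kg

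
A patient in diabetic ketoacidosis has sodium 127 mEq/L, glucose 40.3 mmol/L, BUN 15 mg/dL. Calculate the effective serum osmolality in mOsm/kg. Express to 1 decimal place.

294.3 mOsm/kg

Effective osmolality excludes urea (freely permeant across cell membranes):
2·Na + glucose
= 2·127 + 40.3
= 254 + 40.3
= 294.3 mOsm/kg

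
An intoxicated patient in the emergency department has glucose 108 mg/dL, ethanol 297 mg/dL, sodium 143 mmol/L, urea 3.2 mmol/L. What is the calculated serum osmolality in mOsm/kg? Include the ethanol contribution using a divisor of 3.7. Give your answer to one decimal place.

Calculated osmolality = 2·Na + glucose/18 + urea + ethanol/3.7
= 2·143 + 108/18 + 3.2 + 297/3.7
= 286 + 6 + 3.20 + 80.27
= 375.47 mOsm/kg

375.5 mOsm/kg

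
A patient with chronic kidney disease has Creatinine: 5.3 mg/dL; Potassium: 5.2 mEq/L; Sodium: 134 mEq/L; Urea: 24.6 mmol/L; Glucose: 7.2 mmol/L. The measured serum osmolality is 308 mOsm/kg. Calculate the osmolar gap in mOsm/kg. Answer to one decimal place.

Calculated osmolality = 2·Na + glucose + urea
= 2·134 + 7.2 + 24.6
= 268 + 7.20 + 24.60
= 299.8 mOsm/kg ≈ 299.8 mOsm/kg
Osmolar gap = measured − calculated = 308 − 299.8 = 8.2 mOsm/kg

8.2 mOsm/kg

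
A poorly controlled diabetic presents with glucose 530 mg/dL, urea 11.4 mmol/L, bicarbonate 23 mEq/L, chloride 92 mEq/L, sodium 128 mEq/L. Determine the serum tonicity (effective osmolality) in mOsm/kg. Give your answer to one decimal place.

285.4 mOsm/kg

Effective osmolality excludes urea (freely permeant across cell membranes):
2·Na + glucose/18
= 2·128 + 530/18
= 256 + 29.44
= 285.44 mOsm/kg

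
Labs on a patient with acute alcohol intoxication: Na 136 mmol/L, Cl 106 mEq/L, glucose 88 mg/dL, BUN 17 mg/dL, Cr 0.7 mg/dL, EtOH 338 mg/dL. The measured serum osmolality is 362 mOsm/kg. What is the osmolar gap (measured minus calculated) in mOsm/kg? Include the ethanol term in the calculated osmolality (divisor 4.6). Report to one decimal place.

5.6 mOsm/kg

Calculated osmolality = 2·Na + glucose/18 + BUN/2.8 + ethanol/4.6
= 2·136 + 88/18 + 17/2.8 + 338/4.6
= 272 + 4.89 + 6.07 + 73.48
= 356.44 mOsm/kg ≈ 356.4 mOsm/kg
Osmolar gap = measured − calculated = 362 − 356.4 = 5.6 mOsm/kg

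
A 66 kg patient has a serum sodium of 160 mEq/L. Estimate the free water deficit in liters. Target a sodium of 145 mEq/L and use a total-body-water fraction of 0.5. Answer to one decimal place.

3.4 L

TBW = 0.5 · 66 = 33 L
Free water deficit = TBW · (Na/145 − 1)
= 33 · (160/145 − 1)
= 33 · 0.1034
= 3.41 L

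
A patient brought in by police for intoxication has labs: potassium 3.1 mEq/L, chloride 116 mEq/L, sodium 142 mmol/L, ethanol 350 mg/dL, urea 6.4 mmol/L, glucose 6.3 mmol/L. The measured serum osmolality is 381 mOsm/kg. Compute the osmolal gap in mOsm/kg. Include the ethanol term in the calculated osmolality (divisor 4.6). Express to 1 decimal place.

8.2 mOsm/kg

Calculated osmolality = 2·Na + glucose + urea + ethanol/4.6
= 2·142 + 6.3 + 6.4 + 350/4.6
= 284 + 6.30 + 6.40 + 76.09
= 372.79 mOsm/kg ≈ 372.8 mOsm/kg
Osmolar gap = measured − calculated = 381 − 372.8 = 8.2 mOsm/kg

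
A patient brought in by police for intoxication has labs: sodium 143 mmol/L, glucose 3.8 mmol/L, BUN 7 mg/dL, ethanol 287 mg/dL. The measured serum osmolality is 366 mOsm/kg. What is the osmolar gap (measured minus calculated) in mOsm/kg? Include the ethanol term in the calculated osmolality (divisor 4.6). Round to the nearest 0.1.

11.3 mOsm/kg

Calculated osmolality = 2·Na + glucose + BUN/2.8 + ethanol/4.6
= 2·143 + 3.8 + 7/2.8 + 287/4.6
= 286 + 3.80 + 2.50 + 62.39
= 354.69 mOsm/kg ≈ 354.7 mOsm/kg
Osmolar gap = measured − calculated = 366 − 354.7 = 11.3 mOsm/kg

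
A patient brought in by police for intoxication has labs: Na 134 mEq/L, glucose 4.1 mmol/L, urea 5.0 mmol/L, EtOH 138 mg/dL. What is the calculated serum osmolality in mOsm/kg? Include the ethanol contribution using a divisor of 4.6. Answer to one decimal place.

307.1 mOsm/kg

Calculated osmolality = 2·Na + glucose + urea + ethanol/4.6
= 2·134 + 4.1 + 5 + 138/4.6
= 268 + 4.10 + 5 + 30
= 307.1 mOsm/kg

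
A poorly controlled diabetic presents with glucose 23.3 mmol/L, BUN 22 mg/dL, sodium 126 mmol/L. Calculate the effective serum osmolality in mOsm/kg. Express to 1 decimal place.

Effective osmolality excludes urea (freely permeant across cell membranes):
2·Na + glucose
= 2·126 + 23.3
= 252 + 23.3
= 275.3 mOsm/kg

275.3 mOsm/kg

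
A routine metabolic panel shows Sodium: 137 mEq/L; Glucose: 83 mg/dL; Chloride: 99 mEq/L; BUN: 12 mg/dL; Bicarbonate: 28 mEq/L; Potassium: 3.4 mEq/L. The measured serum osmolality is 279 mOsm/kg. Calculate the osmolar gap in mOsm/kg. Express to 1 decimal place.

-3.9 mOsm/kg

Calculated osmolality = 2·Na + glucose/18 + BUN/2.8
= 2·137 + 83/18 + 12/2.8
= 274 + 4.61 + 4.29
= 282.9 mOsm/kg ≈ 282.9 mOsm/kg
Osmolar gap = measured − calculated = 279 − 282.9 = -3.9 mOsm/kg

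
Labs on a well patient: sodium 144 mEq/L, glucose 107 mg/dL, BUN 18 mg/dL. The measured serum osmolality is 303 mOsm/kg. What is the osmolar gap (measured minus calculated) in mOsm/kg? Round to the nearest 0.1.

Calculated osmolality = 2·Na + glucose/18 + BUN/2.8
= 2·144 + 107/18 + 18/2.8
= 288 + 5.94 + 6.43
= 300.37 mOsm/kg ≈ 300.4 mOsm/kg
Osmolar gap = measured − calculated = 303 − 300.4 = 2.6 mOsm/kg

2.6 mOsm/kg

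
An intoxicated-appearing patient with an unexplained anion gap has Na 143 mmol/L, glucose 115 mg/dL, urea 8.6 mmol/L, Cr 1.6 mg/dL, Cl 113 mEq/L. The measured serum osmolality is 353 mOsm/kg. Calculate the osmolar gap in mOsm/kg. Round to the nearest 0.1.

52.0 mOsm/kg

Calculated osmolality = 2·Na + glucose/18 + urea
= 2·143 + 115/18 + 8.6
= 286 + 6.39 + 8.60
= 300.99 mOsm/kg ≈ 301.0 mOsm/kg
Osmolar gap = measured − calculated = 353 − 301.0 = 52.0 mOsm/kg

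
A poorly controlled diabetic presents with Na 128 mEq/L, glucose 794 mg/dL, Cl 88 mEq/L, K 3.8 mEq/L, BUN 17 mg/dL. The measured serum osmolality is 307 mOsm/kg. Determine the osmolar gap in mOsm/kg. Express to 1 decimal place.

Calculated osmolality = 2·Na + glucose/18 + BUN/2.8
= 2·128 + 794/18 + 17/2.8
= 256 + 44.11 + 6.07
= 306.18 mOsm/kg ≈ 306.2 mOsm/kg
Osmolar gap = measured − calculated = 307 − 306.2 = 0.8 mOsm/kg

0.8 mOsm/kg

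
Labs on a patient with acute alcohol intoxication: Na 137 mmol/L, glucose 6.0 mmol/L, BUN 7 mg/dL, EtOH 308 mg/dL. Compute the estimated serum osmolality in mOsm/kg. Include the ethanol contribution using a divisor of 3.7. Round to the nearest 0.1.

Calculated osmolality = 2·Na + glucose + BUN/2.8 + ethanol/3.7
= 2·137 + 6 + 7/2.8 + 308/3.7
= 274 + 6 + 2.50 + 83.24
= 365.74 mOsm/kg

365.7 mOsm/kg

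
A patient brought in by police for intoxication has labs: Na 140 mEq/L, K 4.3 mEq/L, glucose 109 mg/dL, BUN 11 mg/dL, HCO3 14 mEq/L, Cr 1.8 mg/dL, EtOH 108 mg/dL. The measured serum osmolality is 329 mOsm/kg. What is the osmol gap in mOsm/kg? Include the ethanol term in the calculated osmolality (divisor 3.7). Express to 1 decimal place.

Calculated osmolality = 2·Na + glucose/18 + BUN/2.8 + ethanol/3.7
= 2·140 + 109/18 + 11/2.8 + 108/3.7
= 280 + 6.06 + 3.93 + 29.19
= 319.18 mOsm/kg ≈ 319.2 mOsm/kg
Osmolar gap = measured − calculated = 329 − 319.2 = 9.8 mOsm/kg

9.8 mOsm/kg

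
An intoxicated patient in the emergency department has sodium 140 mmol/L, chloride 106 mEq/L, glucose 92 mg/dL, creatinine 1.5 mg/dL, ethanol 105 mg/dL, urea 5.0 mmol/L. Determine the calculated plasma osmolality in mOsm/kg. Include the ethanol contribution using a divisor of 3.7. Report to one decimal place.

318.5 mOsm/kg

Calculated osmolality = 2·Na + glucose/18 + urea + ethanol/3.7
= 2·140 + 92/18 + 5 + 105/3.7
= 280 + 5.11 + 5 + 28.38
= 318.49 mOsm/kg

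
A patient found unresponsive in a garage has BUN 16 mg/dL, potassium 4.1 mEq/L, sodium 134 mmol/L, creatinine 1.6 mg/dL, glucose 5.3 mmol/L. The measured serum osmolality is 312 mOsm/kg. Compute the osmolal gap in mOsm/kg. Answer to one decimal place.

Calculated osmolality = 2·Na + glucose + BUN/2.8
= 2·134 + 5.3 + 16/2.8
= 268 + 5.30 + 5.71
= 279.01 mOsm/kg ≈ 279.0 mOsm/kg
Osmolar gap = measured − calculated = 312 − 279.0 = 33.0 mOsm/kg

33.0 mOsm/kg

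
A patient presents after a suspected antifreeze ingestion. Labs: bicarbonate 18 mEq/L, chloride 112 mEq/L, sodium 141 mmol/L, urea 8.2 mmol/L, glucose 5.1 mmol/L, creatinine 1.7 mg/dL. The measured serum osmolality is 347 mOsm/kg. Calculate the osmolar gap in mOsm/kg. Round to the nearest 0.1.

51.7 mOsm/kg

Calculated osmolality = 2·Na + glucose + urea
= 2·141 + 5.1 + 8.2
= 282 + 5.10 + 8.20
= 295.3 mOsm/kg ≈ 295.3 mOsm/kg
Osmolar gap = measured − calculated = 347 − 295.3 = 51.7 mOsm/kg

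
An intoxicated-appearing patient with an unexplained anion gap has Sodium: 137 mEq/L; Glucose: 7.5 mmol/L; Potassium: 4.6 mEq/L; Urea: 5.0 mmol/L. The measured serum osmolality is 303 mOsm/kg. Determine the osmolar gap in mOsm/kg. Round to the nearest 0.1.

16.5 mOsm/kg

Calculated osmolality = 2·Na + glucose + urea
= 2·137 + 7.5 + 5
= 274 + 7.50 + 5
= 286.5 mOsm/kg ≈ 286.5 mOsm/kg
Osmolar gap = measured − calculated = 303 − 286.5 = 16.5 mOsm/kg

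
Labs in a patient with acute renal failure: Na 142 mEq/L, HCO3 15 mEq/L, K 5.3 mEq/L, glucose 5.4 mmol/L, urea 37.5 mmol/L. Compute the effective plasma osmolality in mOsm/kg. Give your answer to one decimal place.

Effective osmolality excludes urea (freely permeant across cell membranes):
2·Na + glucose
= 2·142 + 5.4
= 284 + 5.4
= 289.4 mOsm/kg

289.4 mOsm/kg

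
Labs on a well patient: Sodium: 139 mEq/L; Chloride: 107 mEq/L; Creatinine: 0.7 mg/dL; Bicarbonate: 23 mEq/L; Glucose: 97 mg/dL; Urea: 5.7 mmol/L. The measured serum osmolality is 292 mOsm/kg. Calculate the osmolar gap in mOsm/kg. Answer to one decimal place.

Calculated osmolality = 2·Na + glucose/18 + urea
= 2·139 + 97/18 + 5.7
= 278 + 5.39 + 5.70
= 289.09 mOsm/kg ≈ 289.1 mOsm/kg
Osmolar gap = measured − calculated = 292 − 289.1 = 2.9 mOsm/kg

2.9 mOsm/kg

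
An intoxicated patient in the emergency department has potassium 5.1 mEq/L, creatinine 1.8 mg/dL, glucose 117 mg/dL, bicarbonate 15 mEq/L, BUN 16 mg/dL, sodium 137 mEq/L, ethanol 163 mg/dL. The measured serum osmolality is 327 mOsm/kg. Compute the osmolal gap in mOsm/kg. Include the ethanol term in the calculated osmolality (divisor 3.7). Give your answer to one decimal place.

-3.3 mOsm/kg

Calculated osmolality = 2·Na + glucose/18 + BUN/2.8 + ethanol/3.7
= 2·137 + 117/18 + 16/2.8 + 163/3.7
= 274 + 6.50 + 5.71 + 44.05
= 330.26 mOsm/kg ≈ 330.3 mOsm/kg
Osmolar gap = measured − calculated = 327 − 330.3 = -3.3 mOsm/kg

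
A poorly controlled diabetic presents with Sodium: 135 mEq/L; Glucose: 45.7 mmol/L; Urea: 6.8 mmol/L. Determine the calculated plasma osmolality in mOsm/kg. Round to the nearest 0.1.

Calculated osmolality = 2·Na + glucose + urea
= 2·135 + 45.7 + 6.8
= 270 + 45.70 + 6.80
= 322.5 mOsm/kg

322.5 mOsm/kg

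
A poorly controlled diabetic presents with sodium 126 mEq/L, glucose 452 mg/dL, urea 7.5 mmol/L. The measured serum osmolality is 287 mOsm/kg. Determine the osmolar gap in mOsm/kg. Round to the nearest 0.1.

2.4 mOsm/kg

Calculated osmolality = 2·Na + glucose/18 + urea
= 2·126 + 452/18 + 7.5
= 252 + 25.11 + 7.50
= 284.61 mOsm/kg ≈ 284.6 mOsm/kg
Osmolar gap = measured − calculated = 287 − 284.6 = 2.4 mOsm/kg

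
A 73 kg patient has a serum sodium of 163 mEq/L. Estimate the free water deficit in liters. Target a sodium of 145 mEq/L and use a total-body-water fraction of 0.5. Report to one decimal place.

TBW = 0.5 · 73 = 36.5 L
Free water deficit = TBW · (Na/145 − 1)
= 36.5 · (163/145 − 1)
= 36.5 · 0.1241
= 4.53 L

4.5 L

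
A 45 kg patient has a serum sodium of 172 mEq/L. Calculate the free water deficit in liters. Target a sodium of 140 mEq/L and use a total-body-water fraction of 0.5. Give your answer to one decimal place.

TBW = 0.5 · 45 = 22.5 L
Free water deficit = TBW · (Na/140 − 1)
= 22.5 · (172/140 − 1)
= 22.5 · 0.2286
= 5.14 L

5.1 L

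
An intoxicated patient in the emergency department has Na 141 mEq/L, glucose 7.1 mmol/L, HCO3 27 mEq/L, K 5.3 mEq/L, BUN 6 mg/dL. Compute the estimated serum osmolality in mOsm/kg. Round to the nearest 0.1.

291.2 mOsm/kg

Calculated osmolality = 2·Na + glucose + BUN/2.8
= 2·141 + 7.1 + 6/2.8
= 282 + 7.10 + 2.14
= 291.24 mOsm/kg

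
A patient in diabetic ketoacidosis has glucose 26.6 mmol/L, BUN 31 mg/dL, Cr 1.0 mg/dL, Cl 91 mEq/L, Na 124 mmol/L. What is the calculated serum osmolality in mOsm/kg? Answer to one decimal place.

Calculated osmolality = 2·Na + glucose + BUN/2.8
= 2·124 + 26.6 + 31/2.8
= 248 + 26.60 + 11.07
= 285.67 mOsm/kg

285.7 mOsm/kg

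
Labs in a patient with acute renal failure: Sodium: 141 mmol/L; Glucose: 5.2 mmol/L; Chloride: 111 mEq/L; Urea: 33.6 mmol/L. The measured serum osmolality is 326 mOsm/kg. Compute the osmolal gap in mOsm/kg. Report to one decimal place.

Calculated osmolality = 2·Na + glucose + urea
= 2·141 + 5.2 + 33.6
= 282 + 5.20 + 33.60
= 320.8 mOsm/kg ≈ 320.8 mOsm/kg
Osmolar gap = measured − calculated = 326 − 320.8 = 5.2 mOsm/kg

5.2 mOsm/kg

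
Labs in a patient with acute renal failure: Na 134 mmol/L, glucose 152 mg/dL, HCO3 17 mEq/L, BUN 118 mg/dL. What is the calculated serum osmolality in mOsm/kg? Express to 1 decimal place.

318.6 mOsm/kg

Calculated osmolality = 2·Na + glucose/18 + BUN/2.8
= 2·134 + 152/18 + 118/2.8
= 268 + 8.44 + 42.14
= 318.58 mOsm/kg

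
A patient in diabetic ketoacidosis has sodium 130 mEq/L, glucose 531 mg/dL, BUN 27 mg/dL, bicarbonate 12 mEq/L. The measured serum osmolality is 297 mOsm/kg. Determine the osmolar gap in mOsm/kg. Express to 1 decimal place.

-2.1 mOsm/kg

Calculated osmolality = 2·Na + glucose/18 + BUN/2.8
= 2·130 + 531/18 + 27/2.8
= 260 + 29.50 + 9.64
= 299.14 mOsm/kg ≈ 299.1 mOsm/kg
Osmolar gap = measured − calculated = 297 − 299.1 = -2.1 mOsm/kg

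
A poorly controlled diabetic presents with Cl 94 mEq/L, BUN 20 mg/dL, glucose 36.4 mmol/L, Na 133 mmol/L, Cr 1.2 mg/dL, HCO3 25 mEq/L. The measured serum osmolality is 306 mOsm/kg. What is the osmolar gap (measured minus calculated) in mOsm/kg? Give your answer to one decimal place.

Calculated osmolality = 2·Na + glucose + BUN/2.8
= 2·133 + 36.4 + 20/2.8
= 266 + 36.40 + 7.14
= 309.54 mOsm/kg ≈ 309.5 mOsm/kg
Osmolar gap = measured − calculated = 306 − 309.5 = -3.5 mOsm/kg

-3.5 mOsm/kg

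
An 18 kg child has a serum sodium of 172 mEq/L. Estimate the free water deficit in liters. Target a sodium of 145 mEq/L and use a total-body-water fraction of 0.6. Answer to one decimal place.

2.0 L

TBW = 0.6 · 18 = 10.8 L
Free water deficit = TBW · (Na/145 − 1)
= 10.8 · (172/145 − 1)
= 10.8 · 0.1862
= 2.01 L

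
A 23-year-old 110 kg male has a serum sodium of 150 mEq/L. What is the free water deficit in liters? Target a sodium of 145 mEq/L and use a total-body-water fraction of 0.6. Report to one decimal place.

TBW = 0.6 · 110 = 66 L
Free water deficit = TBW · (Na/145 − 1)
= 66 · (150/145 − 1)
= 66 · 0.0345
= 2.28 L

2.3 L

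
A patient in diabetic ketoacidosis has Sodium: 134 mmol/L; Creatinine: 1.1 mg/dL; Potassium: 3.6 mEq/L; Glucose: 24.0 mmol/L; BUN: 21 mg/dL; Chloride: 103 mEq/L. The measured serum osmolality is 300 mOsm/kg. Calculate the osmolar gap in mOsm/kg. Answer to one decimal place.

Calculated osmolality = 2·Na + glucose + BUN/2.8
= 2·134 + 24 + 21/2.8
= 268 + 24 + 7.50
= 299.5 mOsm/kg ≈ 299.5 mOsm/kg
Osmolar gap = measured − calculated = 300 − 299.5 = 0.5 mOsm/kg

0.5 mOsm/kg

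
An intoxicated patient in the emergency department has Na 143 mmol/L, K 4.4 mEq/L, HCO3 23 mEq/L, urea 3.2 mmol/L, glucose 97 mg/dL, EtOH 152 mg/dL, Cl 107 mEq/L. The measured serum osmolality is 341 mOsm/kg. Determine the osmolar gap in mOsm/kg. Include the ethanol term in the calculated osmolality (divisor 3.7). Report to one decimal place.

5.3 mOsm/kg

Calculated osmolality = 2·Na + glucose/18 + urea + ethanol/3.7
= 2·143 + 97/18 + 3.2 + 152/3.7
= 286 + 5.39 + 3.20 + 41.08
= 335.67 mOsm/kg ≈ 335.7 mOsm/kg
Osmolar gap = measured − calculated = 341 − 335.7 = 5.3 mOsm/kg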